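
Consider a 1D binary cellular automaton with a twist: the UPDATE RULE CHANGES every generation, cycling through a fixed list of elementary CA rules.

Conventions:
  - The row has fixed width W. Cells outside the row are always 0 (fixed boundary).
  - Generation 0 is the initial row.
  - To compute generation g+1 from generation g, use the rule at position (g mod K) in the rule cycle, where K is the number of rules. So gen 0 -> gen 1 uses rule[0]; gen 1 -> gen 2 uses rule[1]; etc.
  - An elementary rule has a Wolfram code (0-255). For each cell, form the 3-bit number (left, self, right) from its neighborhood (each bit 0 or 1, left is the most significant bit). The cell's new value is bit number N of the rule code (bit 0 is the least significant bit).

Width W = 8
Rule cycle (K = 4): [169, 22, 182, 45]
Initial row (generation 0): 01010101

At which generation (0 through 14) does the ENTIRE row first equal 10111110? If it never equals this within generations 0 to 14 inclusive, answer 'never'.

Answer: 9

Derivation:
Gen 0: 01010101
Gen 1 (rule 169): 00101010
Gen 2 (rule 22): 01101011
Gen 3 (rule 182): 10011100
Gen 4 (rule 45): 10010001
Gen 5 (rule 169): 00000100
Gen 6 (rule 22): 00001110
Gen 7 (rule 182): 00010101
Gen 8 (rule 45): 11011111
Gen 9 (rule 169): 10111110
Gen 10 (rule 22): 10000001
Gen 11 (rule 182): 11000011
Gen 12 (rule 45): 10011010
Gen 13 (rule 169): 00010100
Gen 14 (rule 22): 00110110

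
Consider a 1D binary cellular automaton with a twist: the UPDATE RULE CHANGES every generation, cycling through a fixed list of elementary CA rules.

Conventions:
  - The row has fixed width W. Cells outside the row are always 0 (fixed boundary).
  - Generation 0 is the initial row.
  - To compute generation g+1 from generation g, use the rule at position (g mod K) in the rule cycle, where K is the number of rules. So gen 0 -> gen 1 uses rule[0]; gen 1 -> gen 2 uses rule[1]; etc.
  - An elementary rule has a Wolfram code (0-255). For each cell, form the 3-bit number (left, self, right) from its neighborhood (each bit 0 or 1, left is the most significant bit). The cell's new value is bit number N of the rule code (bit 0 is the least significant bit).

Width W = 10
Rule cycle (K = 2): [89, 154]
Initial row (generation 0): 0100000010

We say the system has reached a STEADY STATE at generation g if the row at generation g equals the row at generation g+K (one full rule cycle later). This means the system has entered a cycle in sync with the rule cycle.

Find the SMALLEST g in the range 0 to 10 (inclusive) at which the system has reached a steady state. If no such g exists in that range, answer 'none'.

Gen 0: 0100000010
Gen 1 (rule 89): 0011111001
Gen 2 (rule 154): 0111110110
Gen 3 (rule 89): 0100010111
Gen 4 (rule 154): 1010100110
Gen 5 (rule 89): 0000010111
Gen 6 (rule 154): 0000100110
Gen 7 (rule 89): 1110010111
Gen 8 (rule 154): 1101100110
Gen 9 (rule 89): 1101110111
Gen 10 (rule 154): 1001100110
Gen 11 (rule 89): 0101110111
Gen 12 (rule 154): 1001100110

Answer: 10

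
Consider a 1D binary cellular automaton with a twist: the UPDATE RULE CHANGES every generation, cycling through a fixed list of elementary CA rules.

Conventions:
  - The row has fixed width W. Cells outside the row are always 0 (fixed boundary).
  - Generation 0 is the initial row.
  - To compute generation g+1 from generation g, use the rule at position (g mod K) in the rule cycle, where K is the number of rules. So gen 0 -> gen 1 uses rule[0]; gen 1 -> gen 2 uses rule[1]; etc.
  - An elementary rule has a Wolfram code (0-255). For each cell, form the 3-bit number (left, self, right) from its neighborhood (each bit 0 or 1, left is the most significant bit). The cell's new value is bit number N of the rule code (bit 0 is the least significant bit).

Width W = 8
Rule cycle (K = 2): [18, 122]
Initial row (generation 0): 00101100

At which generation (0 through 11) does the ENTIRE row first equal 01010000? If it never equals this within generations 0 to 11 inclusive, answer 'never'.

Answer: never

Derivation:
Gen 0: 00101100
Gen 1 (rule 18): 01000010
Gen 2 (rule 122): 10100101
Gen 3 (rule 18): 00011000
Gen 4 (rule 122): 00111100
Gen 5 (rule 18): 01000010
Gen 6 (rule 122): 10100101
Gen 7 (rule 18): 00011000
Gen 8 (rule 122): 00111100
Gen 9 (rule 18): 01000010
Gen 10 (rule 122): 10100101
Gen 11 (rule 18): 00011000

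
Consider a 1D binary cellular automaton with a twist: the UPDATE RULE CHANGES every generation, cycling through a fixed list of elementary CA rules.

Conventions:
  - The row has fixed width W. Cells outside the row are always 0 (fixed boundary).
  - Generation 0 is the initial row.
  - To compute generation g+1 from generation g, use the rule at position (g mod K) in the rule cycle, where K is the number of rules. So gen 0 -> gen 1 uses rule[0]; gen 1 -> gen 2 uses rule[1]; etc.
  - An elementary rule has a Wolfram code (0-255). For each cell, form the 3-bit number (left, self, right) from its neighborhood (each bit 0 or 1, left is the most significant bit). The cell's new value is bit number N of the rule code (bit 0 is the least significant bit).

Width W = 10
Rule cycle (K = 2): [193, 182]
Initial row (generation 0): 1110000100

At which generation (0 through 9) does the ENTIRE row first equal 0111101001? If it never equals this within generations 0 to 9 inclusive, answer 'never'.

Gen 0: 1110000100
Gen 1 (rule 193): 0110110001
Gen 2 (rule 182): 1001001011
Gen 3 (rule 193): 0000000001
Gen 4 (rule 182): 0000000011
Gen 5 (rule 193): 1111111001
Gen 6 (rule 182): 0111110111
Gen 7 (rule 193): 0011110011
Gen 8 (rule 182): 0101101100
Gen 9 (rule 193): 0000100101

Answer: never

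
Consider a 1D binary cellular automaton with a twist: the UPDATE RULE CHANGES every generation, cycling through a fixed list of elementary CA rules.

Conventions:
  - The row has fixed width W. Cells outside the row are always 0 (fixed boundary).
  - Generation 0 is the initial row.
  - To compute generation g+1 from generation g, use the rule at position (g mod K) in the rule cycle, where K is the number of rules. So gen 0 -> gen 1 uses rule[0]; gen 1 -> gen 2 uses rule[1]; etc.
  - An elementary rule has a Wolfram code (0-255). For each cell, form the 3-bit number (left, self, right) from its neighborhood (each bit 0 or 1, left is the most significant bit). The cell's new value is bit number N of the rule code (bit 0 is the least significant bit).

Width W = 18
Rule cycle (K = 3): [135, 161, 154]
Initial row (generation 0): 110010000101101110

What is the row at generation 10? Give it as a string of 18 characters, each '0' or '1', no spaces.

Gen 0: 110010000101101110
Gen 1 (rule 135): 000110111100000100
Gen 2 (rule 161): 110001011001110001
Gen 3 (rule 154): 101010010111101010
Gen 4 (rule 135): 101010110011001010
Gen 5 (rule 161): 010101000000000100
Gen 6 (rule 154): 100000100000001010
Gen 7 (rule 135): 101111101111111010
Gen 8 (rule 161): 010111010111110100
Gen 9 (rule 154): 100110000111100010
Gen 10 (rule 135): 101000111011001110

Answer: 101000111011001110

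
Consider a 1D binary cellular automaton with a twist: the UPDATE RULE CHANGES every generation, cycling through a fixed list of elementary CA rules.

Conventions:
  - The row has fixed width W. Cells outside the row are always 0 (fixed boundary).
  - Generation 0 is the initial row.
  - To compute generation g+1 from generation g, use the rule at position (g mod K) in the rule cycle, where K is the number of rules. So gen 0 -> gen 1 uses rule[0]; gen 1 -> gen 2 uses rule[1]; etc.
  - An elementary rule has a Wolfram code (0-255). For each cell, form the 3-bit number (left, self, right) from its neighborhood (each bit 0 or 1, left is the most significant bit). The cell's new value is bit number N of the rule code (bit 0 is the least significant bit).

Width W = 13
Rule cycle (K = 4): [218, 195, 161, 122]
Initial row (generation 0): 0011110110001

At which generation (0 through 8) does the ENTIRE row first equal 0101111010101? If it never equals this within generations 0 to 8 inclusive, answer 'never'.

Answer: 8

Derivation:
Gen 0: 0011110110001
Gen 1 (rule 218): 0111110111010
Gen 2 (rule 195): 1011110011000
Gen 3 (rule 161): 0101100000011
Gen 4 (rule 122): 1011110000111
Gen 5 (rule 218): 0011111001111
Gen 6 (rule 195): 1101111010111
Gen 7 (rule 161): 0010110101010
Gen 8 (rule 122): 0101111010101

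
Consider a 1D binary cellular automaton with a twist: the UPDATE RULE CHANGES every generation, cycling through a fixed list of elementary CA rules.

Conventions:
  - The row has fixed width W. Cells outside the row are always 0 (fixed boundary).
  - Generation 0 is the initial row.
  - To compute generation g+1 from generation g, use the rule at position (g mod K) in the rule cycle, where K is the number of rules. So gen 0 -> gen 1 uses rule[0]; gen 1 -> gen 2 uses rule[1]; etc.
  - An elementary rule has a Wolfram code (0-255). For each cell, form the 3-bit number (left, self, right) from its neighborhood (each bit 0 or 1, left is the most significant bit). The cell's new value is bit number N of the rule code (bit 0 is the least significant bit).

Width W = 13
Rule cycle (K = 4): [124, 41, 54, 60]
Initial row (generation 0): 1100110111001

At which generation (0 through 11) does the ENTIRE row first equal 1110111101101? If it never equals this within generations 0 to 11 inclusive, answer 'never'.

Answer: 1

Derivation:
Gen 0: 1100110111001
Gen 1 (rule 124): 1110111101101
Gen 2 (rule 41): 1001100011010
Gen 3 (rule 54): 1110010100111
Gen 4 (rule 60): 1001011110100
Gen 5 (rule 124): 1101110011110
Gen 6 (rule 41): 1011000010000
Gen 7 (rule 54): 1100100111000
Gen 8 (rule 60): 1010110100100
Gen 9 (rule 124): 1111111110110
Gen 10 (rule 41): 1000000001100
Gen 11 (rule 54): 1100000010010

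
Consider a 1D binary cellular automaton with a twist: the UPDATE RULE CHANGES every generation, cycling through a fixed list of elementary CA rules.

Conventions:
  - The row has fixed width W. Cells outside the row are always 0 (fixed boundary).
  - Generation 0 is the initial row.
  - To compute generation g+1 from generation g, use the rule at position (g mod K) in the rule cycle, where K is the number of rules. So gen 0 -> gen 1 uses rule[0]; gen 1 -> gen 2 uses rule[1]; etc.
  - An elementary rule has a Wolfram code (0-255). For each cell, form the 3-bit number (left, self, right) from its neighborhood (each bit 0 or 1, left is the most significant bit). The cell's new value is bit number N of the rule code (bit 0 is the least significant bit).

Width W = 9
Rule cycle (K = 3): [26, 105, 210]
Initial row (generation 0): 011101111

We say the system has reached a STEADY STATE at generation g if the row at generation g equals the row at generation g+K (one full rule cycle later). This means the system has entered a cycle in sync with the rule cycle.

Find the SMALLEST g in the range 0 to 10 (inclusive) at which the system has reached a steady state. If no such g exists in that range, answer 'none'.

Gen 0: 011101111
Gen 1 (rule 26): 110001000
Gen 2 (rule 105): 110100011
Gen 3 (rule 210): 010010101
Gen 4 (rule 26): 101100000
Gen 5 (rule 105): 011101111
Gen 6 (rule 210): 101100111
Gen 7 (rule 26): 001011100
Gen 8 (rule 105): 100110101
Gen 9 (rule 210): 011010000
Gen 10 (rule 26): 110001000
Gen 11 (rule 105): 110100011
Gen 12 (rule 210): 010010101
Gen 13 (rule 26): 101100000

Answer: none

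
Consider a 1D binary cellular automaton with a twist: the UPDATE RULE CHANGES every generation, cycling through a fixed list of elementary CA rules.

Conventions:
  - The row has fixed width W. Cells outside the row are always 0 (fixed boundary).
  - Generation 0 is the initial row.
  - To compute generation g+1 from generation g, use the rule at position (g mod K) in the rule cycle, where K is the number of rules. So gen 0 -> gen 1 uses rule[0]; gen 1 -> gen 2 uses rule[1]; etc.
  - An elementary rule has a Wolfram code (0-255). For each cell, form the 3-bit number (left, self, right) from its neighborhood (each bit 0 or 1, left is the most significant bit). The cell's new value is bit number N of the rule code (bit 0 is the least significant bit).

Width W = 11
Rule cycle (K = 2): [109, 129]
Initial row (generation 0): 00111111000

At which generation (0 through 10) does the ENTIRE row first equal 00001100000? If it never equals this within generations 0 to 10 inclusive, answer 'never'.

Gen 0: 00111111000
Gen 1 (rule 109): 10100001011
Gen 2 (rule 129): 00001100000
Gen 3 (rule 109): 11101101111
Gen 4 (rule 129): 01000000110
Gen 5 (rule 109): 01011110110
Gen 6 (rule 129): 00001100000
Gen 7 (rule 109): 11101101111
Gen 8 (rule 129): 01000000110
Gen 9 (rule 109): 01011110110
Gen 10 (rule 129): 00001100000

Answer: 2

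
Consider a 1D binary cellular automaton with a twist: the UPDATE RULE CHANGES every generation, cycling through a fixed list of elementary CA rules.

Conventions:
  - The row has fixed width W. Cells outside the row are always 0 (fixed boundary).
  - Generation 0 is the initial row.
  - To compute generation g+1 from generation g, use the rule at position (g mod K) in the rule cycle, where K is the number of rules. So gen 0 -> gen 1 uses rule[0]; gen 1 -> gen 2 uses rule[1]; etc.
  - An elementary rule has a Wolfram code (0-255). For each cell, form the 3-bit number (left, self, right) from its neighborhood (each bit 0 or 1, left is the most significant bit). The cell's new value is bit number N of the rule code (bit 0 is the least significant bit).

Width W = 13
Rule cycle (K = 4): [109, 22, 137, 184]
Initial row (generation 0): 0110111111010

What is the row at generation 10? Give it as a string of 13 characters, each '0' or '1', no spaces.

Answer: 1011000100000

Derivation:
Gen 0: 0110111111010
Gen 1 (rule 109): 0111100001110
Gen 2 (rule 22): 1000010010001
Gen 3 (rule 137): 0011000000100
Gen 4 (rule 184): 0010100000010
Gen 5 (rule 109): 1011101111010
Gen 6 (rule 22): 1000000000011
Gen 7 (rule 137): 0011111111010
Gen 8 (rule 184): 0011111110101
Gen 9 (rule 109): 1010000011111
Gen 10 (rule 22): 1011000100000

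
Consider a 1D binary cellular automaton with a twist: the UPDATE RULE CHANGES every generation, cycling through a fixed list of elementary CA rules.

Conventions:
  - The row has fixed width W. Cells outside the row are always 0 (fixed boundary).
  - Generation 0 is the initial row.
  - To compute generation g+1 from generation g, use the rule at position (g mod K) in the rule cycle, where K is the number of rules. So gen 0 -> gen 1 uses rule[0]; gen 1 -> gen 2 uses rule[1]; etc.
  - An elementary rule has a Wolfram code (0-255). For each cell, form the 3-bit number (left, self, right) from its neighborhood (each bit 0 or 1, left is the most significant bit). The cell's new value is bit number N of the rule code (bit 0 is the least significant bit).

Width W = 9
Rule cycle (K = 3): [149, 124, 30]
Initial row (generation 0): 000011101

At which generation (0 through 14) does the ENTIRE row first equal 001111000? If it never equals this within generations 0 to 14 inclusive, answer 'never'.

Gen 0: 000011101
Gen 1 (rule 149): 111001001
Gen 2 (rule 124): 101101101
Gen 3 (rule 30): 101001001
Gen 4 (rule 149): 101101101
Gen 5 (rule 124): 111111111
Gen 6 (rule 30): 100000000
Gen 7 (rule 149): 111111111
Gen 8 (rule 124): 100000001
Gen 9 (rule 30): 110000011
Gen 10 (rule 149): 001111000
Gen 11 (rule 124): 001001100
Gen 12 (rule 30): 011111010
Gen 13 (rule 149): 001110011
Gen 14 (rule 124): 001011011

Answer: 10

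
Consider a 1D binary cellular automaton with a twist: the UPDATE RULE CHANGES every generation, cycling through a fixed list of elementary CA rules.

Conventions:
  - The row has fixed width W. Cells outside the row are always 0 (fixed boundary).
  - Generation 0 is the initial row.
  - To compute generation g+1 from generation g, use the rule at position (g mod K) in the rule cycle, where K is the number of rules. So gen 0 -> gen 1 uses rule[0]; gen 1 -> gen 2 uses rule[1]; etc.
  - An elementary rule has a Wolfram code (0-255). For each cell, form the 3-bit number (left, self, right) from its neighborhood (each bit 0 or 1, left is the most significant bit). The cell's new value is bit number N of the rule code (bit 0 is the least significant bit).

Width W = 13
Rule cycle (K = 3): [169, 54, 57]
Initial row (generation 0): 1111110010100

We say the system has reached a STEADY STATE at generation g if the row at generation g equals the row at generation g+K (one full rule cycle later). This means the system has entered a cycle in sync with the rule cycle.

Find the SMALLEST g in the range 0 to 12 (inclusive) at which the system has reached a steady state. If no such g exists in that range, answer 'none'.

Gen 0: 1111110010100
Gen 1 (rule 169): 1111100001001
Gen 2 (rule 54): 0000010011111
Gen 3 (rule 57): 1111001010000
Gen 4 (rule 169): 1110000100111
Gen 5 (rule 54): 0001001111000
Gen 6 (rule 57): 1100101000111
Gen 7 (rule 169): 1000010010110
Gen 8 (rule 54): 1100111111001
Gen 9 (rule 57): 1010100000100
Gen 10 (rule 169): 0101001110001
Gen 11 (rule 54): 1111110001011
Gen 12 (rule 57): 1000001100110
Gen 13 (rule 169): 0011101000100
Gen 14 (rule 54): 0100011101110
Gen 15 (rule 57): 0011010011001

Answer: none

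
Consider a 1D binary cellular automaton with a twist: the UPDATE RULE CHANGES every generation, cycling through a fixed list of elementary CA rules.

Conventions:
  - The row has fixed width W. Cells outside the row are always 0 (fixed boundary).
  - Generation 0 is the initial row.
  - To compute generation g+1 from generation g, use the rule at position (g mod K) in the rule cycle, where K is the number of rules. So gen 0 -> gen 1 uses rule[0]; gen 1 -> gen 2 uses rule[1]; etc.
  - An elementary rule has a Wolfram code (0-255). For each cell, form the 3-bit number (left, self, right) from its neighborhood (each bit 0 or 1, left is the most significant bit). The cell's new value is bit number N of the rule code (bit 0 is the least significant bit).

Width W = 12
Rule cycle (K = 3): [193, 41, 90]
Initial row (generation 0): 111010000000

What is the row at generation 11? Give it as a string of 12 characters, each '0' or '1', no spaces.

Gen 0: 111010000000
Gen 1 (rule 193): 011000111111
Gen 2 (rule 41): 010010100000
Gen 3 (rule 90): 101100010000
Gen 4 (rule 193): 000101000111
Gen 5 (rule 41): 110010010100
Gen 6 (rule 90): 111101100010
Gen 7 (rule 193): 011100101000
Gen 8 (rule 41): 010000010011
Gen 9 (rule 90): 101000101111
Gen 10 (rule 193): 000010000111
Gen 11 (rule 41): 111000110100

Answer: 111000110100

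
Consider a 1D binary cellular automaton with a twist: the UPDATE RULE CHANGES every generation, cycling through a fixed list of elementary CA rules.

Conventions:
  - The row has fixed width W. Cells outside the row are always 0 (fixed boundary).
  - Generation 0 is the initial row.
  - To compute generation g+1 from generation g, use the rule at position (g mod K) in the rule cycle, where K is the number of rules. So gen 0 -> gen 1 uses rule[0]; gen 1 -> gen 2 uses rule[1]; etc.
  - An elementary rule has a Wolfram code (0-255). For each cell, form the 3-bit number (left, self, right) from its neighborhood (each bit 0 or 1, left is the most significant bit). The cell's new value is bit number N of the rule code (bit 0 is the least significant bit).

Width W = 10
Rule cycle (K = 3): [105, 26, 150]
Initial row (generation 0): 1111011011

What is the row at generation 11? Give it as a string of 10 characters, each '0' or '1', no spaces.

Gen 0: 1111011011
Gen 1 (rule 105): 1001111111
Gen 2 (rule 26): 0111000000
Gen 3 (rule 150): 1010100000
Gen 4 (rule 105): 0101001111
Gen 5 (rule 26): 1000111000
Gen 6 (rule 150): 1101010100
Gen 7 (rule 105): 1110101001
Gen 8 (rule 26): 1000000110
Gen 9 (rule 150): 1100001001
Gen 10 (rule 105): 1101100000
Gen 11 (rule 26): 1001010000

Answer: 1001010000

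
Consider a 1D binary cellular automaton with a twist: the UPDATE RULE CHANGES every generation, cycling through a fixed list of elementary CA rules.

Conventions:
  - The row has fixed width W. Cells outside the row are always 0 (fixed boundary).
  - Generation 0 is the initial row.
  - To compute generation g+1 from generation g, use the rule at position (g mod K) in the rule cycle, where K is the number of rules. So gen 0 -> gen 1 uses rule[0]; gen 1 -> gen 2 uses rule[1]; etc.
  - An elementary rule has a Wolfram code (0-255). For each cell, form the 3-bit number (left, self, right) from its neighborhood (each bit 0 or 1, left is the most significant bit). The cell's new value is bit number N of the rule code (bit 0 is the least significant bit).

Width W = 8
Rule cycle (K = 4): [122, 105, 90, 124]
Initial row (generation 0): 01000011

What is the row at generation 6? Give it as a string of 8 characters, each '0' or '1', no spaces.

Gen 0: 01000011
Gen 1 (rule 122): 10100111
Gen 2 (rule 105): 01000101
Gen 3 (rule 90): 10101000
Gen 4 (rule 124): 11111100
Gen 5 (rule 122): 10000110
Gen 6 (rule 105): 00110110

Answer: 00110110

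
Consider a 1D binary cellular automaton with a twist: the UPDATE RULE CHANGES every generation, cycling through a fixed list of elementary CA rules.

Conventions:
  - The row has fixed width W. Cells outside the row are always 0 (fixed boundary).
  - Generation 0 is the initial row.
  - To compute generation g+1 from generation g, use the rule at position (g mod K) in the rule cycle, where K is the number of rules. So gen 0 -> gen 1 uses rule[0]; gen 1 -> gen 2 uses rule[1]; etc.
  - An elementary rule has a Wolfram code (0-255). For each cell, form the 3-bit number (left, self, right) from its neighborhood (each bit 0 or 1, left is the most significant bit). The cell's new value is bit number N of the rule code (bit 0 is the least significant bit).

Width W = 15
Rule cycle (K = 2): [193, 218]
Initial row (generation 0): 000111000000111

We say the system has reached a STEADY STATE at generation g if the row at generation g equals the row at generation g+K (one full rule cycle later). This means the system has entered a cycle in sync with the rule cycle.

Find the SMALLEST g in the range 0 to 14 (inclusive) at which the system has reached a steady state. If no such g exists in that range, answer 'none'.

Answer: 4

Derivation:
Gen 0: 000111000000111
Gen 1 (rule 193): 110011011110011
Gen 2 (rule 218): 111111011111111
Gen 3 (rule 193): 011111001111111
Gen 4 (rule 218): 111111111111111
Gen 5 (rule 193): 011111111111111
Gen 6 (rule 218): 111111111111111
Gen 7 (rule 193): 011111111111111
Gen 8 (rule 218): 111111111111111
Gen 9 (rule 193): 011111111111111
Gen 10 (rule 218): 111111111111111
Gen 11 (rule 193): 011111111111111
Gen 12 (rule 218): 111111111111111
Gen 13 (rule 193): 011111111111111
Gen 14 (rule 218): 111111111111111
Gen 15 (rule 193): 011111111111111
Gen 16 (rule 218): 111111111111111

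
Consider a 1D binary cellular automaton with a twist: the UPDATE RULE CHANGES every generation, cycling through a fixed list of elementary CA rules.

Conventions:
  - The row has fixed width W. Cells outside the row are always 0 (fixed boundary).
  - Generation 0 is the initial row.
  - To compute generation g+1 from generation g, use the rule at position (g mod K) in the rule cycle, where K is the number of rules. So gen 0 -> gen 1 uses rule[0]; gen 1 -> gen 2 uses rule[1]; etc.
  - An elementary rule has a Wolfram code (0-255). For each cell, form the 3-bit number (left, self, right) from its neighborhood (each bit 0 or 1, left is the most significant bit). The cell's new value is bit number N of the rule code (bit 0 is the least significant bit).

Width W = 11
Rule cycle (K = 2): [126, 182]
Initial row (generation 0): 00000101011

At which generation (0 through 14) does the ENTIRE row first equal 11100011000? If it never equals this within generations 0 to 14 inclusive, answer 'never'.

Answer: never

Derivation:
Gen 0: 00000101011
Gen 1 (rule 126): 00001111111
Gen 2 (rule 182): 00010111110
Gen 3 (rule 126): 00111100011
Gen 4 (rule 182): 01011010100
Gen 5 (rule 126): 11111111110
Gen 6 (rule 182): 01111111101
Gen 7 (rule 126): 11000000111
Gen 8 (rule 182): 00100001010
Gen 9 (rule 126): 01110011111
Gen 10 (rule 182): 10101101110
Gen 11 (rule 126): 11111111011
Gen 12 (rule 182): 01111110100
Gen 13 (rule 126): 11000011110
Gen 14 (rule 182): 00100101101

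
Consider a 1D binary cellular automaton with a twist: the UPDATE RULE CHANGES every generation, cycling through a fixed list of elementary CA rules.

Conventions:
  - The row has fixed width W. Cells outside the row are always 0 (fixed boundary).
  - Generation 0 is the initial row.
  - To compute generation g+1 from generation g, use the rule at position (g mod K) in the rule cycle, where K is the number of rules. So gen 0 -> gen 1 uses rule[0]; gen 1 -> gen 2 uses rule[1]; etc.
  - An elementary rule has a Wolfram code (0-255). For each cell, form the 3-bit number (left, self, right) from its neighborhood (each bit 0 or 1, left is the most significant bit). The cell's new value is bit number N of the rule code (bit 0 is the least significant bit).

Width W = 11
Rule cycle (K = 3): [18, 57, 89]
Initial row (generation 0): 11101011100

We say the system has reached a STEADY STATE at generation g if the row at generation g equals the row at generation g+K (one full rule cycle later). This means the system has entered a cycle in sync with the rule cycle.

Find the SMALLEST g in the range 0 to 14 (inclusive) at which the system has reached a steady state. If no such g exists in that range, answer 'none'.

Gen 0: 11101011100
Gen 1 (rule 18): 00000000010
Gen 2 (rule 57): 11111111001
Gen 3 (rule 89): 10000001100
Gen 4 (rule 18): 01000010010
Gen 5 (rule 57): 00111001001
Gen 6 (rule 89): 10101100100
Gen 7 (rule 18): 00000011010
Gen 8 (rule 57): 11111010101
Gen 9 (rule 89): 10001000000
Gen 10 (rule 18): 01010100000
Gen 11 (rule 57): 00101011111
Gen 12 (rule 89): 10000010001
Gen 13 (rule 18): 01000101010
Gen 14 (rule 57): 00110010101
Gen 15 (rule 89): 10111000000
Gen 16 (rule 18): 00000100000
Gen 17 (rule 57): 11110011111

Answer: none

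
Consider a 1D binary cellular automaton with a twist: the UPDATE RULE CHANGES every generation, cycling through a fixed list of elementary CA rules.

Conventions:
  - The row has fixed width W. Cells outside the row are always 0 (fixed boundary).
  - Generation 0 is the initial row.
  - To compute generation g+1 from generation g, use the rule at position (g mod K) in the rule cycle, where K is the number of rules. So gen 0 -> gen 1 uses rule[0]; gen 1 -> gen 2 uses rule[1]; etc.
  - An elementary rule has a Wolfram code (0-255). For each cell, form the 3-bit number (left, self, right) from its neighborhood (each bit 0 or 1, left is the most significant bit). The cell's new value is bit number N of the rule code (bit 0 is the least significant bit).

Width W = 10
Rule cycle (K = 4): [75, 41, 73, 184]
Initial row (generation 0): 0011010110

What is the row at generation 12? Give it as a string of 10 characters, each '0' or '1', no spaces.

Answer: 0001101010

Derivation:
Gen 0: 0011010110
Gen 1 (rule 75): 1111000110
Gen 2 (rule 41): 1000010100
Gen 3 (rule 73): 0011000001
Gen 4 (rule 184): 0010100000
Gen 5 (rule 75): 1100001111
Gen 6 (rule 41): 1001101000
Gen 7 (rule 73): 0001100011
Gen 8 (rule 184): 0001010010
Gen 9 (rule 75): 1110000100
Gen 10 (rule 41): 1000110001
Gen 11 (rule 73): 0010110100
Gen 12 (rule 184): 0001101010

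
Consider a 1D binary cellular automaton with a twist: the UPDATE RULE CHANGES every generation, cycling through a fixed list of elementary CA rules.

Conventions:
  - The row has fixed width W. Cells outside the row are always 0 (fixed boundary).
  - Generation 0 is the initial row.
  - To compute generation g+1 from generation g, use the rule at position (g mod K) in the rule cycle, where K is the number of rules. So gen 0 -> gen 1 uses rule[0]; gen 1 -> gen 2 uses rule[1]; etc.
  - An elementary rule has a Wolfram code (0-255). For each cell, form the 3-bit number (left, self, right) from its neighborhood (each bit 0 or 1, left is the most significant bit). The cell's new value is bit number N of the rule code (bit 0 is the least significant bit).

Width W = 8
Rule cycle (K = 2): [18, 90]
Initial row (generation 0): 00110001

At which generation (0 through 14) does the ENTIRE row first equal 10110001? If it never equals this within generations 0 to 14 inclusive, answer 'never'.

Answer: 2

Derivation:
Gen 0: 00110001
Gen 1 (rule 18): 01001010
Gen 2 (rule 90): 10110001
Gen 3 (rule 18): 00001010
Gen 4 (rule 90): 00010001
Gen 5 (rule 18): 00101010
Gen 6 (rule 90): 01000001
Gen 7 (rule 18): 10100010
Gen 8 (rule 90): 00010101
Gen 9 (rule 18): 00100000
Gen 10 (rule 90): 01010000
Gen 11 (rule 18): 10001000
Gen 12 (rule 90): 01010100
Gen 13 (rule 18): 10000010
Gen 14 (rule 90): 01000101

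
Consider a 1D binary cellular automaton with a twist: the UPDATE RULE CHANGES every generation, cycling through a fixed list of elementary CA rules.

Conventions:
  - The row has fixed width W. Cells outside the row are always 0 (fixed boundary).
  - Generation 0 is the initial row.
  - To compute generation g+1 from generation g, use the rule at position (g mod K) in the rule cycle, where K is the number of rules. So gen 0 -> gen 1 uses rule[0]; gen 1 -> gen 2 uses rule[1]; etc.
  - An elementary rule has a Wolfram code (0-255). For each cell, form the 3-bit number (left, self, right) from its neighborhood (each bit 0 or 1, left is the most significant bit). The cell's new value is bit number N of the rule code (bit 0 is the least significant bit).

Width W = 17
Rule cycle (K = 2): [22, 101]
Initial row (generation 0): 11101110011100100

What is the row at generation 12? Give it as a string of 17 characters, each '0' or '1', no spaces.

Answer: 11111110111111111

Derivation:
Gen 0: 11101110011100100
Gen 1 (rule 22): 00000001100011110
Gen 2 (rule 101): 11111100101000010
Gen 3 (rule 22): 00000011101100111
Gen 4 (rule 101): 11111000110100001
Gen 5 (rule 22): 00000101000110011
Gen 6 (rule 101): 11110111010010001
Gen 7 (rule 22): 00000000011111011
Gen 8 (rule 101): 11111111000001101
Gen 9 (rule 22): 00000000100010001
Gen 10 (rule 101): 11111110101010101
Gen 11 (rule 22): 00000000101010101
Gen 12 (rule 101): 11111110111111111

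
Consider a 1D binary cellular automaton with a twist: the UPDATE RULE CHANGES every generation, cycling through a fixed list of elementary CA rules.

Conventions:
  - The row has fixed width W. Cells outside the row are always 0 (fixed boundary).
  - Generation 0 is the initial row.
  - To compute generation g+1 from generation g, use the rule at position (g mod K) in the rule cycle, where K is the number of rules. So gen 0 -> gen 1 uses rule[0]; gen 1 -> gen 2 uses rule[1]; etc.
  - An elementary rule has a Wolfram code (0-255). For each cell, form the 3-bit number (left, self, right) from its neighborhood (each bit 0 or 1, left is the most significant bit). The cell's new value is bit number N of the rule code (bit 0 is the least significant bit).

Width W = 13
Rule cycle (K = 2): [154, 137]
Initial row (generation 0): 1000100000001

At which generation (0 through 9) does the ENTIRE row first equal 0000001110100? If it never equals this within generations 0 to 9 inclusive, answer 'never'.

Answer: 3

Derivation:
Gen 0: 1000100000001
Gen 1 (rule 154): 0101010000010
Gen 2 (rule 137): 0000000111000
Gen 3 (rule 154): 0000001110100
Gen 4 (rule 137): 1111101100001
Gen 5 (rule 154): 1111001010010
Gen 6 (rule 137): 1110000000000
Gen 7 (rule 154): 1101000000000
Gen 8 (rule 137): 1000011111111
Gen 9 (rule 154): 0100111111110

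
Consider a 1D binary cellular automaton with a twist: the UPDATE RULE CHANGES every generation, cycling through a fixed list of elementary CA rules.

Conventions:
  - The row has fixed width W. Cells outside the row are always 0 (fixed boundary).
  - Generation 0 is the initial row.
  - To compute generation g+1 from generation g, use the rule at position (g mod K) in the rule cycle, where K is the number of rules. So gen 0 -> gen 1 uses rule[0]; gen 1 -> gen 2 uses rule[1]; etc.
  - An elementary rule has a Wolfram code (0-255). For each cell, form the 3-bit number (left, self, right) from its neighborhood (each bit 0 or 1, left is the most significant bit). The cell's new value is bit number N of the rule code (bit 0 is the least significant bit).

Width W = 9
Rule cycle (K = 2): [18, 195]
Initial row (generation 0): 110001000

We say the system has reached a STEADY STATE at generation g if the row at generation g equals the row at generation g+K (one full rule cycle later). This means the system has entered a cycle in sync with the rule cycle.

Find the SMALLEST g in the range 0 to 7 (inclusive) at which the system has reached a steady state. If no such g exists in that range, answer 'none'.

Answer: 7

Derivation:
Gen 0: 110001000
Gen 1 (rule 18): 001010100
Gen 2 (rule 195): 110000001
Gen 3 (rule 18): 001000010
Gen 4 (rule 195): 110011100
Gen 5 (rule 18): 001100010
Gen 6 (rule 195): 110101100
Gen 7 (rule 18): 000000010
Gen 8 (rule 195): 111111100
Gen 9 (rule 18): 000000010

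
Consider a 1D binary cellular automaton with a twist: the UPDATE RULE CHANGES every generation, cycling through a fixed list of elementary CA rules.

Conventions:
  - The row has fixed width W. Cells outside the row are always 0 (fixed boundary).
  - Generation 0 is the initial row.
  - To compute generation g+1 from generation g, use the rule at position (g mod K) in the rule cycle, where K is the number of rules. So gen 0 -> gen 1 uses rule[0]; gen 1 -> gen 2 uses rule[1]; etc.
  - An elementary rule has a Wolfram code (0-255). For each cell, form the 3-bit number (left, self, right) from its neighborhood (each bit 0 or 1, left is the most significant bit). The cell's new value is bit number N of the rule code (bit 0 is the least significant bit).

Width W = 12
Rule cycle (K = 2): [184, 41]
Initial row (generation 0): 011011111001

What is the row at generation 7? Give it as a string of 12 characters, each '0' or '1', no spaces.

Answer: 000000101010

Derivation:
Gen 0: 011011111001
Gen 1 (rule 184): 010111110100
Gen 2 (rule 41): 001100001001
Gen 3 (rule 184): 001010000100
Gen 4 (rule 41): 100100110001
Gen 5 (rule 184): 010010101000
Gen 6 (rule 41): 000001010011
Gen 7 (rule 184): 000000101010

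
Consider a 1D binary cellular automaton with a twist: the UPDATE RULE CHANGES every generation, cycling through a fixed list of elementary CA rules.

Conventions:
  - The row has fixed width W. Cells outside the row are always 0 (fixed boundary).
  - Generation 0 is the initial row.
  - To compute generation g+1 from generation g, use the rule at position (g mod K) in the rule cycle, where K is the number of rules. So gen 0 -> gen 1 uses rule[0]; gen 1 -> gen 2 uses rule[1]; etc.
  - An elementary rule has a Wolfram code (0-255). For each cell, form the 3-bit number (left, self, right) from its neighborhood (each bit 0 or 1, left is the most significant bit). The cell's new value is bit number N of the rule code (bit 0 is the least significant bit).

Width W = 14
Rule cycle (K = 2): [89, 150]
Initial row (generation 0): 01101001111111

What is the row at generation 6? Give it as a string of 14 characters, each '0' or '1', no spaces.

Answer: 00100110011110

Derivation:
Gen 0: 01101001111111
Gen 1 (rule 89): 01100101000001
Gen 2 (rule 150): 10011101100011
Gen 3 (rule 89): 01010101111011
Gen 4 (rule 150): 11010100110000
Gen 5 (rule 89): 11000010111111
Gen 6 (rule 150): 00100110011110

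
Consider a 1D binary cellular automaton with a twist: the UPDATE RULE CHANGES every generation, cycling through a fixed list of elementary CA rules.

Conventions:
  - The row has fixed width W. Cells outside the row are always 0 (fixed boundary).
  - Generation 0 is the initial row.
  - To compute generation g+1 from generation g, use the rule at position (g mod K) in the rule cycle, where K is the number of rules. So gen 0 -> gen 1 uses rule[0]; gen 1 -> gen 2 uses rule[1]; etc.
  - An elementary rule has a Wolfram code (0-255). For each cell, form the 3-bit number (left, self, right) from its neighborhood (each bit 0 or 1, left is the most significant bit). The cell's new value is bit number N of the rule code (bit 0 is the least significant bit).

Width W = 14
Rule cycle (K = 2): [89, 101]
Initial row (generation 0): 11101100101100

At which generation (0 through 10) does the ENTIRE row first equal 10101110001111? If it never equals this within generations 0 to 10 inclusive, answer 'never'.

Answer: 1

Derivation:
Gen 0: 11101100101100
Gen 1 (rule 89): 10101110001111
Gen 2 (rule 101): 11110010100001
Gen 3 (rule 89): 10011000011100
Gen 4 (rule 101): 10001011000101
Gen 5 (rule 89): 01100011110000
Gen 6 (rule 101): 00101000010111
Gen 7 (rule 89): 10000111000101
Gen 8 (rule 101): 10110001010111
Gen 9 (rule 89): 00111100000101
Gen 10 (rule 101): 10000101110111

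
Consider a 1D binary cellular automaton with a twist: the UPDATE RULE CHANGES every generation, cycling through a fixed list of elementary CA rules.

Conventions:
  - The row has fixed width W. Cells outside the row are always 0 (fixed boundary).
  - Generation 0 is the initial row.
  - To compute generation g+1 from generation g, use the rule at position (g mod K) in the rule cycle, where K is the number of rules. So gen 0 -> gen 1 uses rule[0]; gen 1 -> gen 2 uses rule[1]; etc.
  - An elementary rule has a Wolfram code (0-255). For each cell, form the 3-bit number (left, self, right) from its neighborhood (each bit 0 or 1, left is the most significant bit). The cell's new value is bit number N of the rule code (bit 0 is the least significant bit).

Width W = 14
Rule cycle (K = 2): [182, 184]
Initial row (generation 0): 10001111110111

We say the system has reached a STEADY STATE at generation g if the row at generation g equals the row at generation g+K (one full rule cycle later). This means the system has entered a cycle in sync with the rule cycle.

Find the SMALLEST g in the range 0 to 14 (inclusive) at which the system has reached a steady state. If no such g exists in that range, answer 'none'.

Gen 0: 10001111110111
Gen 1 (rule 182): 11010111101010
Gen 2 (rule 184): 10101111010101
Gen 3 (rule 182): 11110110111111
Gen 4 (rule 184): 11101101111110
Gen 5 (rule 182): 01010010111101
Gen 6 (rule 184): 00101001111010
Gen 7 (rule 182): 01111110110111
Gen 8 (rule 184): 01111101101110
Gen 9 (rule 182): 10111010010101
Gen 10 (rule 184): 01110101001010
Gen 11 (rule 182): 10101111111111
Gen 12 (rule 184): 01011111111110
Gen 13 (rule 182): 11101111111101
Gen 14 (rule 184): 11011111111010
Gen 15 (rule 182): 00101111110111
Gen 16 (rule 184): 00011111101110

Answer: none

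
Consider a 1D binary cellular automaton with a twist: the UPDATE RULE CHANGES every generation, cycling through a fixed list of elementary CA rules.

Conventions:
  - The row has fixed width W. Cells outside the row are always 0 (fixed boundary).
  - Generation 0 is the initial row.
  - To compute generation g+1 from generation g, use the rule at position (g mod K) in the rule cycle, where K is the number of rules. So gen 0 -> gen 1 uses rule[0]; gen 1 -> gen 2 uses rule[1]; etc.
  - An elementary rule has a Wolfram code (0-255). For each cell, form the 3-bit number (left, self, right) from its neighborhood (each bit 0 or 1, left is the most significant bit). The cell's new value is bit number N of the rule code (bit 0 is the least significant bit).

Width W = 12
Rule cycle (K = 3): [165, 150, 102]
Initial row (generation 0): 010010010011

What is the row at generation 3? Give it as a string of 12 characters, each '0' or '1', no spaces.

Answer: 000000001000

Derivation:
Gen 0: 010010010011
Gen 1 (rule 165): 010010010000
Gen 2 (rule 150): 111111111000
Gen 3 (rule 102): 000000001000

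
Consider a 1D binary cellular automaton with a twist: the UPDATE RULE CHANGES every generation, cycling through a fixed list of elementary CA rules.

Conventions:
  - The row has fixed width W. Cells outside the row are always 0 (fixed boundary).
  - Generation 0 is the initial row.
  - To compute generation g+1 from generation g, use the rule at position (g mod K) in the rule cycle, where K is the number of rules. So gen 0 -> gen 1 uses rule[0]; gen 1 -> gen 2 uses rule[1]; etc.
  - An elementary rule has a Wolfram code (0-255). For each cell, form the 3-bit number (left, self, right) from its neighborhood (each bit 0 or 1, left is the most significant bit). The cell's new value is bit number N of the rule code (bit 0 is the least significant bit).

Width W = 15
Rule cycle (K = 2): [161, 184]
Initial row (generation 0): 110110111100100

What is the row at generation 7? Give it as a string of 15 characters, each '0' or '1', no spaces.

Answer: 100101010000100

Derivation:
Gen 0: 110110111100100
Gen 1 (rule 161): 001001011000001
Gen 2 (rule 184): 000100110100000
Gen 3 (rule 161): 110000001001111
Gen 4 (rule 184): 101000000101110
Gen 5 (rule 161): 010011110010100
Gen 6 (rule 184): 001011101001010
Gen 7 (rule 161): 100101010000100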